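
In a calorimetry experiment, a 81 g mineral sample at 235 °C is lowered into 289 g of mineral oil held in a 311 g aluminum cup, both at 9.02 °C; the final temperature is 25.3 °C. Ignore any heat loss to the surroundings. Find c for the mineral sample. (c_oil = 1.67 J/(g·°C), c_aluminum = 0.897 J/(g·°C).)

c ≈ 0.73 J/(g·°C)

Net heat exchanged in the isolated system is zero:
81×c×(25.3 − 235) + 289×1.67×(25.3 − 9.02) + 311×0.897×(25.3 − 9.02) = 0
-16986 c = -12399
c = -12399/-16986 ≈ 0.73 J/(g·°C)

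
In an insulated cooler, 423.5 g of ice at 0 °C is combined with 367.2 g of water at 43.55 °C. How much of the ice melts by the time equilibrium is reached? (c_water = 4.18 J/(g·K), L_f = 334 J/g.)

m_melted ≈ 200 g

Heat available from the water dropping to 0 °C: 367.2·4.18·43.55 = 66845 J.
Melting all 423.5 g of ice would need 423.5·334 = 141449 J.
That's not enough to melt it all — equilibrium is at 0 °C with ice remaining.
Mass melted = 66845/334 ≈ 200.1 g.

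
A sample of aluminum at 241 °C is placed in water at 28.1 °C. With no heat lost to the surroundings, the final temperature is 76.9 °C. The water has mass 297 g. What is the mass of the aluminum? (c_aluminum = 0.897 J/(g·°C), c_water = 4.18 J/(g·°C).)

m ≈ 412 g

Setting the total heat transfer to zero:
m×0.897×(76.9 − 241) + 297×4.18×(76.9 − 28.1) = 0
-147.2 m = -60583
m = -60583/-147.2 ≈ 411.6 g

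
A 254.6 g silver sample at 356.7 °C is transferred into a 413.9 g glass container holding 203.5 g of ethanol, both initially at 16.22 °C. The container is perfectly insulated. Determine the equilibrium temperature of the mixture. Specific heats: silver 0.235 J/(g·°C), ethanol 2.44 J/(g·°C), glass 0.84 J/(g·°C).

Setting the total heat transfer to zero:
254.6·0.235·(T − 356.7) + 203.5·2.44·(T − 16.22) + 413.9·0.84·(T − 16.22) = 0
(59.83 + 496.54 + 347.68) T = 59.83·356.7 + 496.54·16.22 + 347.68·16.22
T = 35035/904.05 ≈ 38.75 °C

T_f ≈ 38.8 °C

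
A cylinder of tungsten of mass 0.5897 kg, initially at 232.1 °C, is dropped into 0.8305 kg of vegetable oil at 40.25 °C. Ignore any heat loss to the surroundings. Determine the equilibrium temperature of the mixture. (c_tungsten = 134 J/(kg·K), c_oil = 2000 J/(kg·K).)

Let T be the final temperature. ΣQ_i = 0:
0.5897*134*(T − 232.1) + 0.8305*2000*(T − 40.25) = 0
79.02(T − 232.1) + 1661(T − 40.25) = 0
(79.02 + 1661) T = 79.02*232.1 + 1661*40.25
T = 85196/1740 ≈ 48.96 °C

T_f ≈ 49.0 °C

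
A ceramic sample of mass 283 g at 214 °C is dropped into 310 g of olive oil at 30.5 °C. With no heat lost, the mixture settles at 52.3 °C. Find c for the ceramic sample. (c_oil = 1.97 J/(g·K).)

Let T be the final temperature. ΣQ_i = 0:
283×c×(52.3 − 214) + 310×1.97×(52.3 − 30.5) = 0
-45761 c = -13313
c = -13313/-45761 ≈ 0.2909 J/(g·K)

c ≈ 0.291 J/(g·K)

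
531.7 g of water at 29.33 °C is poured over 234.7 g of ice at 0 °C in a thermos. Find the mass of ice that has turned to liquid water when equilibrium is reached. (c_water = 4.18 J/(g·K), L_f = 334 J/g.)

m_melted ≈ 195 g

Heat available from the water dropping to 0 °C: 531.7·4.18·29.33 = 65186 J.
To melt every bit of ice: 234.7·334 = 78390 J.
65186 J < 78390 J, so only part of the ice melts and the system sits at 0 °C.
m_melted·334 = 65186  ⇒  m_melted ≈ 195.2 g.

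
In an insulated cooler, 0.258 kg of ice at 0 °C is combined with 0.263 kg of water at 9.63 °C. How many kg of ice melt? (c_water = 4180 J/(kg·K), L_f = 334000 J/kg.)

Heat available from the water dropping to 0 °C: 0.263·4180·9.63 = 10587 J.
Fully melting the ice requires m_ice L_f = 0.258·334000 = 86172 J.
Since 10587 < 86172 J, not all the ice melts; equilibrium is at 0 °C.
m_melted·334000 = 10587  ⇒  m_melted ≈ 0.0317 kg.

m_melted ≈ 0.0317 kg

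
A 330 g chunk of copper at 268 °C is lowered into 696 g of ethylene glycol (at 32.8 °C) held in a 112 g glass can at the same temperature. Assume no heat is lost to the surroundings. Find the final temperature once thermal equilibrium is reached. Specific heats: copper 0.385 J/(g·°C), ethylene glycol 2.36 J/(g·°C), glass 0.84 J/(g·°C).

Energy conservation, ΣQ = 0:
330*0.385*(T − 268) + 696*2.36*(T − 32.8) + 112*0.84*(T − 32.8) = 0
127.05(T − 268) + 1642.6(T − 32.8) + 94.08(T − 32.8) = 0
1863.7 T = 91011
T ≈ 48.83 °C

T_f ≈ 48.8 °C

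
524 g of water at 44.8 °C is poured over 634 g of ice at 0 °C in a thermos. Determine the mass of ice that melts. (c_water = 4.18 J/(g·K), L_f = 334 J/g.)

m_melted ≈ 294 g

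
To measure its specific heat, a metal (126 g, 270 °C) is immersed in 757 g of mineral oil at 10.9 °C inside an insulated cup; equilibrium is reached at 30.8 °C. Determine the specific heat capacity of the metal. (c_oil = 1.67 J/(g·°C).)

c ≈ 0.835 J/(g·°C)

Heat lost by the metal = heat gained by the oil:
126×c×(270 − 30.8) = 757×1.67×(30.8 − 10.9)
30139 c = 25157  ⇒  c ≈ 0.8347 J/(g·°C)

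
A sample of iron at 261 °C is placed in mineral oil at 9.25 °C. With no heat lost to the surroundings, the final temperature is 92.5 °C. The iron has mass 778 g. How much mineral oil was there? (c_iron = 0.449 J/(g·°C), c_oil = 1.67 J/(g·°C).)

m ≈ 423 g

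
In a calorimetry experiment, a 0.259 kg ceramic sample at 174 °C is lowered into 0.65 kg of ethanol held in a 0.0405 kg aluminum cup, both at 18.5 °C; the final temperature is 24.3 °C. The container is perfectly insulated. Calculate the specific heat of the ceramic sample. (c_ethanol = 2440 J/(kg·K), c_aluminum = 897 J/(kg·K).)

c ≈ 243 J/(kg·K)

Conservation of energy gives ΣQ = 0:
0.259·c·(24.3 − 174) + 0.65·2440·(24.3 − 18.5) + 0.0405·897·(24.3 − 18.5) = 0
-38.77 c = -9409.5
c = -9409.5/-38.77 ≈ 242.7 J/(kg·K)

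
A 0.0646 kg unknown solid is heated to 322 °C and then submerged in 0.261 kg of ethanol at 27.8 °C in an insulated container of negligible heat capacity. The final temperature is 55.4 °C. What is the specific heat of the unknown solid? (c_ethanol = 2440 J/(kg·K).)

c ≈ 1020 J/(kg·K)

Taking heat into each body as positive, Σ m c ΔT = 0:
0.0646×c×(55.4 − 322) + 0.261×2440×(55.4 − 27.8) = 0
-17.22 c = -17577
c = -17577/-17.22 ≈ 1021 J/(kg·K)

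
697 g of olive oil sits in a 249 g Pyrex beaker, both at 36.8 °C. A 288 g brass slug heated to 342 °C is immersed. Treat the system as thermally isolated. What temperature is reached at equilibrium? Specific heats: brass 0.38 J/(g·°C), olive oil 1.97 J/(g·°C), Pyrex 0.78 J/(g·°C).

Energy conservation, ΣQ = 0:
288*0.38*(T − 342) + 697*1.97*(T − 36.8) + 249*0.78*(T − 36.8) = 0
109.44(T − 342) + 1373.1(T − 36.8) + 194.22(T − 36.8) = 0
(109.44 + 1373.1 + 194.22) T = 109.44*342 + 1373.1*36.8 + 194.22*36.8
T = 95105/1676.8 ≈ 56.72 °C

T_f ≈ 56.7 °C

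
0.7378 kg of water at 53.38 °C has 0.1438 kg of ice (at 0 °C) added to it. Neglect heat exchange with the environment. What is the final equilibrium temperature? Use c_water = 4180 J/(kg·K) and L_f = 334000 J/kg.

T_f ≈ 31.6 °C

Conservation of energy gives ΣQ = 0:
fusion: m_ice L_f = 0.1438×334000 = 48029
  meltwater 0→T: 0.1438×4180×T = 601.08 T
  water: 3084(T − 53.38)
3685.1 T = 164624 − 48029 = 116595
T ≈ 31.64 °C (positive, so assuming full melt was valid).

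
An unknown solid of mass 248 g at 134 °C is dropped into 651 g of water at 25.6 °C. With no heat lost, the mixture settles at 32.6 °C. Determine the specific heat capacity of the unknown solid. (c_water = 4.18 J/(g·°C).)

Heat lost by the unknown solid = heat gained by the water:
248·c·(134 − 32.6) = 651·4.18·(32.6 − 25.6)
25147 c = 19048  ⇒  c ≈ 0.7575 J/(g·°C)

c ≈ 0.757 J/(g·°C)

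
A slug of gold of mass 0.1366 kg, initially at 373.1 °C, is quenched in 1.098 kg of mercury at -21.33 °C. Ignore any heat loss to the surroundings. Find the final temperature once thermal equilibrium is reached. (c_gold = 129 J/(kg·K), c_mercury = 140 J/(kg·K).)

T_f ≈ 19.2 °C

Energy conservation, ΣQ = 0:
0.1366*129*(T − 373.1) + 1.098*140*(T − (-21.33)) = 0
17.62(T − 373.1) + 153.72(T − (-21.33)) = 0
171.34 T = 3295.7
T = 3295.7/171.34 ≈ 19.23 °C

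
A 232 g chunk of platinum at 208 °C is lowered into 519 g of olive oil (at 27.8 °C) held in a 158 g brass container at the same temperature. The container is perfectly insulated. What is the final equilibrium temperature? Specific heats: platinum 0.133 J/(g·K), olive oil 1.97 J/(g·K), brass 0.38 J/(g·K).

T_f ≈ 32.8 °C

With ΣQ=0 the equilibrium temperature is the m·c-weighted mean:
T_f = (30.86*208 + 1022.4*27.8 + 60.04*27.8) / (30.86 + 1022.4 + 60.04)
    = 36511 / 1113.3 ≈ 32.79 °C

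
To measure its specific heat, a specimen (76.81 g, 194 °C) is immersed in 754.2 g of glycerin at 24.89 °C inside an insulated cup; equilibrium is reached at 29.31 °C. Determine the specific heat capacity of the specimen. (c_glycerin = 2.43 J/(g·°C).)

c ≈ 0.64 J/(g·°C)

Conservation of energy gives ΣQ = 0:
76.81×c×(29.31 − 194) + 754.2×2.43×(29.31 − 24.89) = 0
-12650 c = -8100.6
c = -8100.6/-12650 ≈ 0.6404 J/(g·°C)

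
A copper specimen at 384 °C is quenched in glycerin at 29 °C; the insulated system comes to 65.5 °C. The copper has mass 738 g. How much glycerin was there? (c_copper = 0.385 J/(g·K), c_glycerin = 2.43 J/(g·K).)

m ≈ 1020 g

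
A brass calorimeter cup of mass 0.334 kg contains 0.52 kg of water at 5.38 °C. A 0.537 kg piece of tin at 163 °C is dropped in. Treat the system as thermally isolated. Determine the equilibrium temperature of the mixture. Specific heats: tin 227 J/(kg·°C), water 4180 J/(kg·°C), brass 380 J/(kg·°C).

T_f ≈ 13.3 °C

Taking heat into each body as positive, Σ m c ΔT = 0:
0.537*227*(T − 163) + 0.52*4180*(T − 5.38) + 0.334*380*(T − 5.38) = 0
121.9(T − 163) + 2173.6(T − 5.38) + 126.92(T − 5.38) = 0
(121.9 + 2173.6 + 126.92) T = 121.9*163 + 2173.6*5.38 + 126.92*5.38
T ≈ 13.31 °C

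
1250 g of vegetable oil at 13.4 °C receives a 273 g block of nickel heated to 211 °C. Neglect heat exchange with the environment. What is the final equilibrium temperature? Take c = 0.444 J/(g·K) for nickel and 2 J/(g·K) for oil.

T_f ≈ 22.5 °C

Net heat exchanged in the isolated system is zero:
273·0.444·(T − 211) + 1250·2·(T − 13.4) = 0
121.21(T − 211) + 2500(T − 13.4) = 0
(121.21 + 2500) T = 121.21·211 + 2500·13.4
T ≈ 22.54 °C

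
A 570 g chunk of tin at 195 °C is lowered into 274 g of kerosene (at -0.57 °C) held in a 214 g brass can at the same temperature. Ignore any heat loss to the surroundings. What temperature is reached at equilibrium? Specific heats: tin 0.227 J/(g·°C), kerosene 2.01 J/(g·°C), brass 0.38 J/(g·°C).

Let T be the final temperature. ΣQ_i = 0:
570×0.227×(T − 195) + 274×2.01×(T − (-0.57)) + 214×0.38×(T − (-0.57)) = 0
129.39(T − 195) + 550.74(T − (-0.57)) + 81.32(T − (-0.57)) = 0
(129.39 + 550.74 + 81.32) T = 129.39×195 + 550.74×(-0.57) + 81.32×(-0.57)
T = 24871 / 761.45 = 32.7 °C

T_f ≈ 32.7 °C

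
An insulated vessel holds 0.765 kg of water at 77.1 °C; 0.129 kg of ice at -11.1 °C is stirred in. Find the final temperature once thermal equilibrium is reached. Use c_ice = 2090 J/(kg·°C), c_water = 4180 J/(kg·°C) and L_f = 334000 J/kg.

T_f ≈ 53.6 °C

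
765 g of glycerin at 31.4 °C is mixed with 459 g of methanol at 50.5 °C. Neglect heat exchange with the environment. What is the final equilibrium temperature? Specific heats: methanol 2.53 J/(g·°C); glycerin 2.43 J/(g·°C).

T_f ≈ 38.7 °C

|Q_methanol| = |Q_glycerin|:
459×2.53×(50.5 − T) = 765×2.43×(T − 31.4)
1161.3(50.5 − T) = 1859(T − 31.4)
3020.2 T = 117015  ⇒  T ≈ 38.74 °C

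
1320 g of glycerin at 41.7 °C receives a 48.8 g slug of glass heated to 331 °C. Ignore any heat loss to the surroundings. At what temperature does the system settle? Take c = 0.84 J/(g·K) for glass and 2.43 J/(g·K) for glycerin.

T_f ≈ 45.4 °C

T_f = Σ m_i c_i T_i / Σ m_i c_i:
T_f = (40.99×331 + 3207.6×41.7) / (40.99 + 3207.6)
    = 147325 / 3248.6 ≈ 45.35 °C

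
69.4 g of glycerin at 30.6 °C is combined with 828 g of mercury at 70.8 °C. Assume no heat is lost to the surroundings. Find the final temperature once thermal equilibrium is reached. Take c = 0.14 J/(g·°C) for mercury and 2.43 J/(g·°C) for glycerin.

Heat lost by the mercury equals heat gained by the glycerin:
828*0.14*(70.8 − T) = 69.4*2.43*(T − 30.6)
115.92(70.8 − T) = 168.64(T − 30.6)
284.56 T = 13368  ⇒  T ≈ 46.98 °C

T_f ≈ 47.0 °C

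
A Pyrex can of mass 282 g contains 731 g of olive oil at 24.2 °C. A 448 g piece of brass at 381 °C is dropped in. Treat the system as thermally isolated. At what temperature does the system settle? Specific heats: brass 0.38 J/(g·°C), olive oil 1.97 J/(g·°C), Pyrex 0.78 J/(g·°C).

Let T be the final temperature. ΣQ_i = 0:
448·0.38·(T − 381) + 731·1.97·(T − 24.2) + 282·0.78·(T − 24.2) = 0
170.24(T − 381) + 1440.1(T − 24.2) + 219.96(T − 24.2) = 0
(170.24 + 1440.1 + 219.96) T = 170.24·381 + 1440.1·24.2 + 219.96·24.2
T ≈ 57.39 °C

T_f ≈ 57.4 °C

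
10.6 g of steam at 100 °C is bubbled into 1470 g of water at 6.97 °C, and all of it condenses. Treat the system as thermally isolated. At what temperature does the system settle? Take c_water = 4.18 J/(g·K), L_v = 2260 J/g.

Energy balance with sensible and latent terms:
latent heat released on condensation: 10.6×2260 = 23956
  condensate cools 100→T: 10.6×4.18×(T − 100) = 44.31(T − 100)
  original water: 6144.6(T − 6.97)
6188.9 T = 23956 + 4430.8 + 42828 = 71215
T ≈ 11.51 °C (< 100 °C, so full condensation is consistent).

T_f ≈ 11.5 °C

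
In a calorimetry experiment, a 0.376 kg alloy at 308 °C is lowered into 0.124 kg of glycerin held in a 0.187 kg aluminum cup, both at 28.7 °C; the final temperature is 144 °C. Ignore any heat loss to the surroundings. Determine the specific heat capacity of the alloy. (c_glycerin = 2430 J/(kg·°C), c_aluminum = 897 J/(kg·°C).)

c ≈ 877 J/(kg·°C)

Conservation of energy gives ΣQ = 0:
0.376·c·(144 − 308) + 0.124·2430·(144 − 28.7) + 0.187·897·(144 − 28.7) = 0
-61.66 c = -54083
c = -54083/-61.66 ≈ 877.1 J/(kg·°C)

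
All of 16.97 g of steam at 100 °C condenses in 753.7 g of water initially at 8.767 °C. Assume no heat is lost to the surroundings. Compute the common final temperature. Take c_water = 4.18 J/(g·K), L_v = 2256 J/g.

T_f ≈ 22.7 °C

Taking heat into each body as positive, Σ m c ΔT = 0:
condense steam: −16.97·2256 = −38284
  condensed water 100 °C→T: 70.93(T − 100)
  water warms: 753.7·4.18·(T − 8.767) = 3150.5(T − 8.767)
3221.4 T = 38284 + 7093.5 + 27620 = 72998
T ≈ 22.66 °C (< 100 °C, so full condensation is consistent).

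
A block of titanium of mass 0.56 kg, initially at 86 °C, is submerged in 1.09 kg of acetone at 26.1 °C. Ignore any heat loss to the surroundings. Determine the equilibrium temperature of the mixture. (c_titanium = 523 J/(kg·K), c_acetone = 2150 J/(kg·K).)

|Q_titanium| = |Q_acetone|:
0.56*523*(86 − T) = 1.09*2150*(T − 26.1)
292.88(86 − T) = 2343.5(T − 26.1)
2636.4 T = 86353  ⇒  T ≈ 32.75 °C

T_f ≈ 32.8 °C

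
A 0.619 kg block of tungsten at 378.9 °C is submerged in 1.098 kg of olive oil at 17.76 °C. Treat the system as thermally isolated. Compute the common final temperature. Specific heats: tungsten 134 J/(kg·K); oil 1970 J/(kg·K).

T_f ≈ 31.1 °C

Heat gained plus heat lost sum to zero:
0.619×134×(T − 378.9) + 1.098×1970×(T − 17.76) = 0
2246 T = 69844
T = 69844 / 2246 = 31.1 °C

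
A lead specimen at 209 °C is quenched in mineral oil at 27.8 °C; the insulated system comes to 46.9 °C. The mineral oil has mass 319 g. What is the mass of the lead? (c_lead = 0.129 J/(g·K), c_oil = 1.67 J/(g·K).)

Heat lost by the lead = heat gained by the oil:
m×0.129×(209 − 46.9) = 319×1.67×(46.9 − 27.8)
20.91 m = 10175  ⇒  m ≈ 486.6 g

m ≈ 487 g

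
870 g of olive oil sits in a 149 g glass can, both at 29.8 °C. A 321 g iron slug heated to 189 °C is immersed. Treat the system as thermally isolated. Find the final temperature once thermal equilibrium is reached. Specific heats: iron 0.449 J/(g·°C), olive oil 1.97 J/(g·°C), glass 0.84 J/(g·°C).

T_f ≈ 41.4 °C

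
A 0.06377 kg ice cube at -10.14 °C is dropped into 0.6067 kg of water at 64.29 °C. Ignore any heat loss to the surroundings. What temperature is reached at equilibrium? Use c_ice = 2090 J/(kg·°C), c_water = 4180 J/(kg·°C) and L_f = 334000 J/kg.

T_f ≈ 50.1 °C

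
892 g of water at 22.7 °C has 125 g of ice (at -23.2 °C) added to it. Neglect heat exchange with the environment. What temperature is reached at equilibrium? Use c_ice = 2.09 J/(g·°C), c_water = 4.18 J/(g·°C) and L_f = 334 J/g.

T_f ≈ 8.7 °C

Heat gained plus heat lost sum to zero:
warm ice to 0 °C: 125·2.09·(0 − (-23.2)) = 6061
  melt ice: 125·334 = 41750
  meltwater 0→T: 125·4.18·T = 522.5 T
  water: 3728.6(T − 22.7)
4251.1 T = 84638 − 47811 = 36827
T ≈ 8.66 °C — above 0 °C, consistent with complete melting.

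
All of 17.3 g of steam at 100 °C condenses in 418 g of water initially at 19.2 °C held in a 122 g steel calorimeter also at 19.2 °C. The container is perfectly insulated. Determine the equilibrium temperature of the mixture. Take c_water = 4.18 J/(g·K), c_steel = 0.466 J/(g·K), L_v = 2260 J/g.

T_f ≈ 43.2 °C

Conservation of energy gives ΣQ = 0:
condense steam: −17.3×2260 = −39098
  condensed water 100 °C→T: 72.31(T − 100)
  original water: 1747.2(T − 19.2)
  steel cup: 122×0.466×(T − 19.2) = 56.85(T − 19.2)
1876.4 T = 39098 + 7231.4 + 34639 = 80968
T ≈ 43.15 °C, under the boiling point, so the assumption holds.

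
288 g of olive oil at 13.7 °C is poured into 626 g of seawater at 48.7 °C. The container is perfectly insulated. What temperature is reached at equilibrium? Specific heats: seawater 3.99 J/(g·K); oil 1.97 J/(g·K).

Taking heat into each body as positive, Σ m c ΔT = 0:
626*3.99*(T − 48.7) + 288*1.97*(T − 13.7) = 0
2497.7(T − 48.7) + 567.36(T − 13.7) = 0
(2497.7 + 567.36) T = 2497.7*48.7 + 567.36*13.7
T ≈ 42.22 °C

T_f ≈ 42.2 °C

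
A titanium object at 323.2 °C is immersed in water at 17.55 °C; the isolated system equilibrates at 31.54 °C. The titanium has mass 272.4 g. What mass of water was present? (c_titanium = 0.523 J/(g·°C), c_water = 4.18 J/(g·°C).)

Heat lost by the titanium = heat gained by the water:
272.4·0.523·(323.2 − 31.54) = m·4.18·(31.54 − 17.55)
58.48 m = 41551  ⇒  m ≈ 710.5 g

m ≈ 711 g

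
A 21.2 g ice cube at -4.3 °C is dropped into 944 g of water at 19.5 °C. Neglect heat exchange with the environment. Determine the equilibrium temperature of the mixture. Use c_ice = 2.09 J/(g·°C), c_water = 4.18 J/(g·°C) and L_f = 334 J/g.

Net heat exchanged in the isolated system is zero:
warm ice to 0 °C: 21.2·2.09·(0 − (-4.3)) = 190.52
  fusion: m_ice L_f = 21.2·334 = 7080.8
  meltwater 0→T: 21.2·4.18·T = 88.62 T
  water cools: 944·4.18·(T − 19.5) = 3945.9(T − 19.5)
4034.5 T = 76945 − 7271.3 = 69674
T ≈ 17.27 °C (positive, so assuming full melt was valid).

T_f ≈ 17.3 °C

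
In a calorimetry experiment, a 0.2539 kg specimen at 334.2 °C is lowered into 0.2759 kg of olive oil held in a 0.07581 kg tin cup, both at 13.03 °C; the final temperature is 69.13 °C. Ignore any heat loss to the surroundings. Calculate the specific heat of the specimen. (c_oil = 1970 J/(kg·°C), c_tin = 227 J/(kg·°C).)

c ≈ 467 J/(kg·°C)

Let T be the final temperature. ΣQ_i = 0:
0.2539×c×(69.13 − 334.2) + 0.2759×1970×(69.13 − 13.03) + 0.07581×227×(69.13 − 13.03) = 0
-67.3 c = -31457
c = -31457/-67.3 ≈ 467.4 J/(kg·°C)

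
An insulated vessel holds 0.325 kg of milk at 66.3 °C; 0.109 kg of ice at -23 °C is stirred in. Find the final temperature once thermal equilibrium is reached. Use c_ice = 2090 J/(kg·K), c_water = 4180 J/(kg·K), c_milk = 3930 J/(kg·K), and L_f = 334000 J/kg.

T_f ≈ 24.8 °C

Energy conservation, ΣQ = 0:
warm ice to 0 °C: 0.109·2090·(0 − (-23)) = 5239.6
  fusion: m_ice L_f = 0.109·334000 = 36406
  warm the meltwater: 455.62 T
  milk: 1277.2(T − 66.3)
1732.9 T = 84682 − 41646 = 43036
T ≈ 24.84 °C. Since T > 0 °C, the all-ice-melts assumption holds.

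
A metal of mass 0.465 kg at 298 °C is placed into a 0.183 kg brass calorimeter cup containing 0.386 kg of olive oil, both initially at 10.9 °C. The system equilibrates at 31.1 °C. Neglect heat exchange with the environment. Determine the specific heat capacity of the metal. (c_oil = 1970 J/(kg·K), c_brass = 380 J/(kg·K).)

c ≈ 135 J/(kg·K)

Energy conservation, ΣQ = 0:
0.465×c×(31.1 − 298) + 0.386×1970×(31.1 − 10.9) + 0.183×380×(31.1 − 10.9) = 0
-124.11 c = -16765
c = -16765/-124.11 ≈ 135.1 J/(kg·K)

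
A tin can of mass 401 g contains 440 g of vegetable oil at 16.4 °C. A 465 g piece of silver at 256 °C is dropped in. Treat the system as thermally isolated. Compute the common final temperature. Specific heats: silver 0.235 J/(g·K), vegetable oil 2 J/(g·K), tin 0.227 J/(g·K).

Conservation of energy gives ΣQ = 0:
465×0.235×(T − 256) + 440×2×(T − 16.4) + 401×0.227×(T − 16.4) = 0
109.27(T − 256) + 880(T − 16.4) + 91.03(T − 16.4) = 0
1080.3 T = 43899
T = 43899 / 1080.3 = 40.6 °C

T_f ≈ 40.6 °C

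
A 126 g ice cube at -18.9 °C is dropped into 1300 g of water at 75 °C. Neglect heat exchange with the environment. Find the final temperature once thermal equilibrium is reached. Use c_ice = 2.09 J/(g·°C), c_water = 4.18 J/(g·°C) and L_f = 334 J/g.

Sum of m c ΔT and latent-heat terms is zero:
ice -18.9→0 °C: 126×2.09×18.9 = 4977.1
  fusion: m_ice L_f = 126×334 = 42084
  meltwater 0→T: 126×4.18×T = 526.68 T
  water: 5434(T − 75)
5960.7 T = 407550 − 47061 = 360489
T ≈ 60.48 °C — above 0 °C, consistent with complete melting.

T_f ≈ 60.5 °C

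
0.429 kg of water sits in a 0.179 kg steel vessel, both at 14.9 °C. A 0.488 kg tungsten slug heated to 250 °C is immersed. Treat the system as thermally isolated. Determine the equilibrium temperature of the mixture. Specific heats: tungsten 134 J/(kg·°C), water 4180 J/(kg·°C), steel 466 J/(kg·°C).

T_f ≈ 22.8 °C

T_f = Σ m_i c_i T_i / Σ m_i c_i:
T_f = (65.39*250 + 1793.2*14.9 + 83.41*14.9) / (65.39 + 1793.2 + 83.41)
    = 44310 / 1942 ≈ 22.82 °C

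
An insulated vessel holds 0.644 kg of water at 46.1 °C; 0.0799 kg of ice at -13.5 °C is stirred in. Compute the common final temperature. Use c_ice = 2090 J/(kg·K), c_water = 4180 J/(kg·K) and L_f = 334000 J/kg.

T_f ≈ 31.4 °C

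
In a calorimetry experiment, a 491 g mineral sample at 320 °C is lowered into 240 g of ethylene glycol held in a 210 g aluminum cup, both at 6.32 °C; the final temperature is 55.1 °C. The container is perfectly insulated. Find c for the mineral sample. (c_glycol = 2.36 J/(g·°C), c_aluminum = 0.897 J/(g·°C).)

c ≈ 0.283 J/(g·°C)

Net heat exchanged in the isolated system is zero:
491×c×(55.1 − 320) + 240×2.36×(55.1 − 6.32) + 210×0.897×(55.1 − 6.32) = 0
-130066 c = -36818
c = -36818/-130066 ≈ 0.2831 J/(g·°C)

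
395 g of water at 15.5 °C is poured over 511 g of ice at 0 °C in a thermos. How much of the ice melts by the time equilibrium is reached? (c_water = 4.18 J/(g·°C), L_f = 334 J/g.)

m_melted ≈ 76.6 g

Water can give up m c ΔT = 395×4.18×15.5 = 25592 J before reaching 0 °C.
Melting all 511 g of ice would need 511×334 = 170674 J.
That's not enough to melt it all — equilibrium is at 0 °C with ice remaining.
m_melted×334 = 25592  ⇒  m_melted ≈ 76.62 g.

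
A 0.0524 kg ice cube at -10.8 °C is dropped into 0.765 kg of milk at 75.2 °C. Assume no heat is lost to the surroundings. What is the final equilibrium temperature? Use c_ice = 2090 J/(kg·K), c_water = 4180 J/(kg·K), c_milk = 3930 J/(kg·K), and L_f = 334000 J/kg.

T_f ≈ 64.3 °C

Energy balance with sensible and latent terms:
warm ice to 0 °C: 0.0524×2090×(0 − (-10.8)) = 1182.8
  latent heat to melt: 0.0524×334000 = 17502
  warm the meltwater: 219.03 T
  milk cools: 0.765×3930×(T − 75.2) = 3006.5(T − 75.2)
3225.5 T = 226085 − 18684 = 207401
T ≈ 64.30 °C (positive, so assuming full melt was valid).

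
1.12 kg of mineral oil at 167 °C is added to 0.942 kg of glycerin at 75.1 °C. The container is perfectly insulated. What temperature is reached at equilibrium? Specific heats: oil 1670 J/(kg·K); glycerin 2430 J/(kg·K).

Taking heat into each body as positive, Σ m c ΔT = 0:
1.12×1670×(T − 167) + 0.942×2430×(T − 75.1) = 0
1870.4(T − 167) + 2289.1(T − 75.1) = 0
(1870.4 + 2289.1) T = 1870.4×167 + 2289.1×75.1
T ≈ 116.43 °C

T_f ≈ 116.4 °C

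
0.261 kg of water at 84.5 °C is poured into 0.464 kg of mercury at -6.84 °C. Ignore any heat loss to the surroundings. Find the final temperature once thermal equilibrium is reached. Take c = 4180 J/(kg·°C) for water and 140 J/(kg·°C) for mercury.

Taking heat into each body as positive, Σ m c ΔT = 0:
0.261*4180*(T − 84.5) + 0.464*140*(T − (-6.84)) = 0
1091(T − 84.5) + 64.96(T − (-6.84)) = 0
1155.9 T = 91743
T ≈ 79.37 °C

T_f ≈ 79.4 °C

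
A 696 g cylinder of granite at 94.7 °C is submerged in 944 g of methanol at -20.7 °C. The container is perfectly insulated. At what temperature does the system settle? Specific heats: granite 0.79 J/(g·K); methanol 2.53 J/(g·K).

T_f ≈ 0.9 °C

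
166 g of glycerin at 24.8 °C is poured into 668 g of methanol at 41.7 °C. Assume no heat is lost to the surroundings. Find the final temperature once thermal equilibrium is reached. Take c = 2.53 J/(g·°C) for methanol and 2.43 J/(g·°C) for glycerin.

T_f ≈ 38.4 °C

Heat lost by the methanol equals heat gained by the glycerin:
668*2.53*(41.7 − T) = 166*2.43*(T − 24.8)
1690(41.7 − T) = 403.38(T − 24.8)
2093.4 T = 80478  ⇒  T ≈ 38.44 °C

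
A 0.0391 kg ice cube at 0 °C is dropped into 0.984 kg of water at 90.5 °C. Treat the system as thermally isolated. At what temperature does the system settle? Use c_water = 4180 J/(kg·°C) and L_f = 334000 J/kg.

Energy balance with sensible and latent terms:
latent heat to melt: 0.0391×334000 = 13059; warm the meltwater: 163.44 T; water cools: 0.984×4180×(T − 90.5) = 4113.1(T − 90.5)
4276.6 T = 372237 − 13059 = 359178
T ≈ 83.99 °C. Since T > 0 °C, the all-ice-melts assumption holds.

T_f ≈ 84.0 °C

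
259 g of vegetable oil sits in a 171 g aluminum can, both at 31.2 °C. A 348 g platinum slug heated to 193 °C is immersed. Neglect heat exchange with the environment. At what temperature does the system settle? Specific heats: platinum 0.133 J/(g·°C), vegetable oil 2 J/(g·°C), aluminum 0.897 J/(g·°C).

T_f ≈ 41.6 °C

Heat gained plus heat lost sum to zero:
348×0.133×(T − 193) + 259×2×(T − 31.2) + 171×0.897×(T − 31.2) = 0
717.67 T = 29880
T = 29880/717.67 ≈ 41.63 °C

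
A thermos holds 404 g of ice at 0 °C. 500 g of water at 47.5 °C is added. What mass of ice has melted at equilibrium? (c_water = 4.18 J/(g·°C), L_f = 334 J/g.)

m_melted ≈ 297 g

Water can give up m c ΔT = 500·4.18·47.5 = 99275 J before reaching 0 °C.
Fully melting the ice requires m_ice L_f = 404·334 = 134936 J.
Since 99275 < 134936 J, not all the ice melts; equilibrium is at 0 °C.
Mass melted = 99275/334 ≈ 297.2 g.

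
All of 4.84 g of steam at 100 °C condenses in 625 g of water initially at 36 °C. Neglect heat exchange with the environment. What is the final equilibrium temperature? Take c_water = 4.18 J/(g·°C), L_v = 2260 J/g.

Sum of m c ΔT and latent-heat terms is zero:
latent heat released on condensation: 4.84×2260 = 10938; condensed water 100 °C→T: 20.23(T − 100); water warms: 625×4.18×(T − 36) = 2612.5(T − 36)
2632.7 T = 10938 + 2023.1 + 94050 = 107012
T ≈ 40.65 °C — below 100 °C, confirming all the steam condensed.

T_f ≈ 40.6 °C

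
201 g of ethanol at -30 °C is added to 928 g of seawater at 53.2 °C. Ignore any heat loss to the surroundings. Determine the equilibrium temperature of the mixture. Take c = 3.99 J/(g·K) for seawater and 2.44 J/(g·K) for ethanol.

T_f ≈ 43.5 °C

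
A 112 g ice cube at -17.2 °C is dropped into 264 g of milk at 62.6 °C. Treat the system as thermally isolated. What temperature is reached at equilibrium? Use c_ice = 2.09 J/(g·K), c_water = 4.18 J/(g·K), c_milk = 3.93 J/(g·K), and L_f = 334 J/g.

T_f ≈ 15.6 °C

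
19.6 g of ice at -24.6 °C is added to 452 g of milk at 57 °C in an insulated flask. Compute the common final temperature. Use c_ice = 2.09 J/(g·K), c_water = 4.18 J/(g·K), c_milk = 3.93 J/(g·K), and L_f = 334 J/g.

T_f ≈ 50.4 °C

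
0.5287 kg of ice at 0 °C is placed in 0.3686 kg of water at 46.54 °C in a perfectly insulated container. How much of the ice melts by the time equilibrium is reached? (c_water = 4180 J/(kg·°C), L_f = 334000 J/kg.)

Water can give up m c ΔT = 0.3686·4180·46.54 = 71706 J before reaching 0 °C.
Melting all 0.5287 kg of ice would need 0.5287·334000 = 176586 J.
Since 71706 < 176586 J, not all the ice melts; equilibrium is at 0 °C.
m_melted·334000 = 71706  ⇒  m_melted ≈ 0.2147 kg.

m_melted ≈ 0.215 kg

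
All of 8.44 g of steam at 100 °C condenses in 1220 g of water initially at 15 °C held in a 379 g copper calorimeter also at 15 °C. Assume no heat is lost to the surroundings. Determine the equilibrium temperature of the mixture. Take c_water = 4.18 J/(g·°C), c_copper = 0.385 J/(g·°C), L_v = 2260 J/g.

Setting the total heat transfer to zero:
latent heat released on condensation: 8.44×2260 = 19074; condensate cools 100→T: 8.44×4.18×(T − 100) = 35.28(T − 100); original water: 5099.6(T − 15); copper cup: 379×0.385×(T − 15) = 145.91(T − 15)
5280.8 T = 19074 + 3527.9 + 78683 = 101285
T ≈ 19.18 °C (< 100 °C, so full condensation is consistent).

T_f ≈ 19.2 °C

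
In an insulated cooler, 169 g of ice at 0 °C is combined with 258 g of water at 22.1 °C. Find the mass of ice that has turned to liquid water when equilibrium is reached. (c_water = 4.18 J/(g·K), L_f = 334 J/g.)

Cooling the water to 0 °C releases 258·4.18·22.1 = 23834 J.
Melting all 169 g of ice would need 169·334 = 56446 J.
Since 23834 < 56446 J, not all the ice melts; equilibrium is at 0 °C.
m_melt = 23834 / L_f = 71.36 g.

m_melted ≈ 71.4 g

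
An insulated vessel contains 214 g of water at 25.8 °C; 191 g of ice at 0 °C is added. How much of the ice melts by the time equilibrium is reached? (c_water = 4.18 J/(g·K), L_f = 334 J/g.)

m_melted ≈ 69.1 g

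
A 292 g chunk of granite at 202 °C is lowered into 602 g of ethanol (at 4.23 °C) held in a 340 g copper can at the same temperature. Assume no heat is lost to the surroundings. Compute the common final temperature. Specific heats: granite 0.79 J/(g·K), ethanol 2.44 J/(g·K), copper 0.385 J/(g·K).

Let T be the final temperature. ΣQ_i = 0:
292×0.79×(T − 202) + 602×2.44×(T − 4.23) + 340×0.385×(T − 4.23) = 0
230.68(T − 202) + 1468.9(T − 4.23) + 130.9(T − 4.23) = 0
1830.5 T = 53364
T ≈ 29.15 °C

T_f ≈ 29.2 °C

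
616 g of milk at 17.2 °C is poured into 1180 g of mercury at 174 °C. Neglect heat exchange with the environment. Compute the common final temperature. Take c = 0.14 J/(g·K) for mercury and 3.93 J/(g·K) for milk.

Setting the total heat transfer to zero:
1180·0.14·(T − 174) + 616·3.93·(T − 17.2) = 0
(165.2 + 2420.9) T = 165.2·174 + 2420.9·17.2
T = 70384 / 2586.1 = 27.2 °C

T_f ≈ 27.2 °C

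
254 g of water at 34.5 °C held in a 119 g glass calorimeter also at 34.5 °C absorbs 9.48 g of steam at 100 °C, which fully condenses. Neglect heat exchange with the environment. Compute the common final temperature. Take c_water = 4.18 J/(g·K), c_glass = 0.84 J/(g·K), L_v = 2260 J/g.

T_f ≈ 54.5 °C

Conservation of energy gives ΣQ = 0:
condense steam: −9.48·2260 = −21425
  condensate cools 100→T: 9.48·4.18·(T − 100) = 39.63(T − 100)
  water warms: 254·4.18·(T − 34.5) = 1061.7(T − 34.5)
  glass cup: 119·0.84·(T − 34.5) = 99.96(T − 34.5)
1201.3 T = 21425 + 3962.6 + 40078 = 65465
T ≈ 54.50 °C (< 100 °C, so full condensation is consistent).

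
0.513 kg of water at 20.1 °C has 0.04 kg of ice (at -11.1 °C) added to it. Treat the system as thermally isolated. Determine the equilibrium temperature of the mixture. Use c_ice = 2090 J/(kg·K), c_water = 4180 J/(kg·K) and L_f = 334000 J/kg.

T_f ≈ 12.5 °C

Energy conservation, ΣQ = 0:
warm ice to 0 °C: 0.04·2090·(0 − (-11.1)) = 927.96
  fusion: m_ice L_f = 0.04·334000 = 13360
  warm the meltwater: 167.2 T
  water cools: 0.513·4180·(T − 20.1) = 2144.3(T − 20.1)
2311.5 T = 43101 − 14288 = 28813
T ≈ 12.46 °C — above 0 °C, consistent with complete melting.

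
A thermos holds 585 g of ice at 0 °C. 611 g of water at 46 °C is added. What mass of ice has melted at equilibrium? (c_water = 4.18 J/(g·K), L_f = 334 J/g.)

m_melted ≈ 352 g

Cooling the water to 0 °C releases 611·4.18·46 = 117483 J.
To melt every bit of ice: 585·334 = 195390 J.
117483 J < 195390 J, so only part of the ice melts and the system sits at 0 °C.
m_melt = 117483 / L_f = 351.7 g.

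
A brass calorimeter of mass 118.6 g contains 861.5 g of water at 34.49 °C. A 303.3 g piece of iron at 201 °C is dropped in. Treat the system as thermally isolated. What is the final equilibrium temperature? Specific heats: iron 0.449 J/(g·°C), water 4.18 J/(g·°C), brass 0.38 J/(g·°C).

Energy conservation, ΣQ = 0:
303.3·0.449·(T − 201) + 861.5·4.18·(T − 34.49) + 118.6·0.38·(T − 34.49) = 0
(136.18 + 3601.1 + 45.07) T = 136.18·201 + 3601.1·34.49 + 45.07·34.49
T = 153128 / 3782.3 = 40.5 °C

T_f ≈ 40.5 °C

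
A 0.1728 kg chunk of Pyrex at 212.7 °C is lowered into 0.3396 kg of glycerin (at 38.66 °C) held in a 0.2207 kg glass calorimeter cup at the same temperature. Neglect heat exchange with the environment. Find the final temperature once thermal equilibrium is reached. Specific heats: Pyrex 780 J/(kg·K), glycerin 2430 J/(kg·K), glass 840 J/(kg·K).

Conservation of energy gives ΣQ = 0:
0.1728·780·(T − 212.7) + 0.3396·2430·(T − 38.66) + 0.2207·840·(T − 38.66) = 0
(134.78 + 825.23 + 185.39) T = 134.78·212.7 + 825.23·38.66 + 185.39·38.66
T = 67739 / 1145.4 = 59.1 °C

T_f ≈ 59.1 °C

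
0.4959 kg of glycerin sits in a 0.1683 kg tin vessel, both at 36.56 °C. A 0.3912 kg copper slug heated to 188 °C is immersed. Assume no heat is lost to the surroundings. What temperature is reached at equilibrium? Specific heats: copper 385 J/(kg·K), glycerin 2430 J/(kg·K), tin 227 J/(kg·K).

T_f ≈ 52.9 °C

Heat gained plus heat lost sum to zero:
0.3912*385*(T − 188) + 0.4959*2430*(T − 36.56) + 0.1683*227*(T − 36.56) = 0
150.61(T − 188) + 1205(T − 36.56) + 38.2(T − 36.56) = 0
1393.9 T = 73768
T ≈ 52.92 °C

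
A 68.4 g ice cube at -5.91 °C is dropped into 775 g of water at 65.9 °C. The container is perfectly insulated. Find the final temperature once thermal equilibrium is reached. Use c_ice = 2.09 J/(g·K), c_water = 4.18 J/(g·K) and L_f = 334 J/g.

Heat gained plus heat lost sum to zero:
warm ice to 0 °C: 68.4×2.09×(0 − (-5.91)) = 844.87
  latent heat to melt: 68.4×334 = 22846
  warm the meltwater: 285.91 T
  water cools: 775×4.18×(T − 65.9) = 3239.5(T − 65.9)
3525.4 T = 213483 − 23690 = 189793
T ≈ 53.84 °C — above 0 °C, consistent with complete melting.

T_f ≈ 53.8 °C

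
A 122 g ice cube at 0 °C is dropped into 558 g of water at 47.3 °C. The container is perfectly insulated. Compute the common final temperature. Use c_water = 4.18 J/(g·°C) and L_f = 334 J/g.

T_f ≈ 24.5 °C

Let T be the final temperature. ΣQ_i = 0:
melt ice: 122×334 = 40748
  warm the meltwater: 509.96 T
  water cools: 558×4.18×(T − 47.3) = 2332.4(T − 47.3)
2842.4 T = 110324 − 40748 = 69576
T ≈ 24.48 °C. Since T > 0 °C, the all-ice-melts assumption holds.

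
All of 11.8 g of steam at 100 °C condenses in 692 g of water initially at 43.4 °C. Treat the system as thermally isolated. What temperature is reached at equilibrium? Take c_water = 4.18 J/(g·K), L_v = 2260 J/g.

T_f ≈ 53.4 °C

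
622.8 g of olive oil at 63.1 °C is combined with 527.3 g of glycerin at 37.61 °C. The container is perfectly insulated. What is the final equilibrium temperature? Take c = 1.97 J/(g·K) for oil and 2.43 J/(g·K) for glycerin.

Taking heat into each body as positive, Σ m c ΔT = 0:
622.8·1.97·(T − 63.1) + 527.3·2.43·(T − 37.61) = 0
(1226.9 + 1281.3) T = 1226.9·63.1 + 1281.3·37.61
T = 125610 / 2508.3 = 50.1 °C

T_f ≈ 50.1 °C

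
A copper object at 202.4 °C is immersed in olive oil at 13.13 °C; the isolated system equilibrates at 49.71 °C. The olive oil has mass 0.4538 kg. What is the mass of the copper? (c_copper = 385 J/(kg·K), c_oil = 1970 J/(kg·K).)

m ≈ 0.556 kg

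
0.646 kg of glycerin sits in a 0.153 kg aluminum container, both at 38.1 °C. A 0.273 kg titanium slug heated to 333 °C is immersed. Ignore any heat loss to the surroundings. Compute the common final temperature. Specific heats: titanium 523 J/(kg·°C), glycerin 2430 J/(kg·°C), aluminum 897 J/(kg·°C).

T_f ≈ 60.9 °C

Setting the total heat transfer to zero:
0.273*523*(T − 333) + 0.646*2430*(T − 38.1) + 0.153*897*(T − 38.1) = 0
1849.8 T = 112583
T ≈ 60.86 °C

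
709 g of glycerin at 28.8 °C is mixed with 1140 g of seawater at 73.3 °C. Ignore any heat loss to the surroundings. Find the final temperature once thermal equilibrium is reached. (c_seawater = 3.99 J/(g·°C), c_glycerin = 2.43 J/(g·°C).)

Heat gained plus heat lost sum to zero:
1140·3.99·(T − 73.3) + 709·2.43·(T − 28.8) = 0
4548.6(T − 73.3) + 1722.9(T − 28.8) = 0
6271.5 T = 383031
T ≈ 61.08 °C

T_f ≈ 61.1 °C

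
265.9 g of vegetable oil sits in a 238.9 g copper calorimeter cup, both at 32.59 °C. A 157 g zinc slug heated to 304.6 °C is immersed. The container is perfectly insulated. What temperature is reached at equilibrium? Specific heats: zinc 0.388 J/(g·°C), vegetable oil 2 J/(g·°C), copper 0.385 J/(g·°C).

Net heat exchanged in the isolated system is zero:
157*0.388*(T − 304.6) + 265.9*2*(T − 32.59) + 238.9*0.385*(T − 32.59) = 0
684.69 T = 38884
T ≈ 56.79 °C

T_f ≈ 56.8 °C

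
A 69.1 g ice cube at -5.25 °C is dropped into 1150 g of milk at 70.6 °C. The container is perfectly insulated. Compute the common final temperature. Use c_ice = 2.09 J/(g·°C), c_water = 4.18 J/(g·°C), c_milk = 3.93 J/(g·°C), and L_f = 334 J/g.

T_f ≈ 61.4 °C

Setting the total heat transfer to zero:
ice -5.25→0 °C: 69.1×2.09×5.25 = 758.2; fusion: m_ice L_f = 69.1×334 = 23079; warm the meltwater: 288.84 T; milk: 4519.5(T − 70.6)
4808.3 T = 319077 − 23838 = 295239
T ≈ 61.40 °C (positive, so assuming full melt was valid).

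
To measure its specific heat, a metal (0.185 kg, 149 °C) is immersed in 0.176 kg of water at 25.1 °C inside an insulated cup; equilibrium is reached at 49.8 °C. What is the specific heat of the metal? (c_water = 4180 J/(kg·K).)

c ≈ 990 J/(kg·K)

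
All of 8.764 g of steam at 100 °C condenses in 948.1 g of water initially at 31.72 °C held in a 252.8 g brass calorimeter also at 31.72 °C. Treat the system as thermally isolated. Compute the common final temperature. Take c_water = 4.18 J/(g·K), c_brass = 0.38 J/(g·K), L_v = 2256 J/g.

Heat gained plus heat lost sum to zero:
condense steam: −8.764×2256 = −19772
  condensate cools 100→T: 8.764×4.18×(T − 100) = 36.63(T − 100)
  water warms: 948.1×4.18×(T − 31.72) = 3963.1(T − 31.72)
  brass cup: 252.8×0.38×(T − 31.72) = 96.06(T − 31.72)
4095.8 T = 19772 + 3663.4 + 128755 = 152190
T ≈ 37.16 °C, under the boiling point, so the assumption holds.

T_f ≈ 37.2 °C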